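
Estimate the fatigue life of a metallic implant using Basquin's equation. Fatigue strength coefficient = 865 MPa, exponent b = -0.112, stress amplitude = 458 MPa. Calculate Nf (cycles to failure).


sigma_a = sigma_f' * (2Nf)^b
2Nf = (sigma_a/sigma_f')^(1/b)
2Nf = (458/865)^(1/-0.112)
2Nf = 292.16664
Nf = 146.1


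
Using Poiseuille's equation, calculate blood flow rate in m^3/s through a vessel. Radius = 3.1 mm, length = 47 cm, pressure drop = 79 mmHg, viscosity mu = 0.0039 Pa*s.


Q = pi*r^4*dP / (8*mu*L)
r = 0.0031 m, L = 0.47 m
dP = 79 mmHg = 10532.438 Pa
Q = 2.0839e-04 m^3/s


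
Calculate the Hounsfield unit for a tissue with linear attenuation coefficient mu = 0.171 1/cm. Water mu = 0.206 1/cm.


HU = ((mu_tissue - mu_water) / mu_water) * 1000
HU = ((0.171 - 0.206) / 0.206) * 1000
HU = -169.9


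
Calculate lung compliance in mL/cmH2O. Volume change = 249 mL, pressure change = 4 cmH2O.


C = dV / dP
C = 249 / 4
C = 62.25 mL/cmH2O


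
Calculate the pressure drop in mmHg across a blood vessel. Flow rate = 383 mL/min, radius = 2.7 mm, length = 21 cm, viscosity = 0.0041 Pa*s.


dP = 8*mu*L*Q / (pi*r^4)
Q = 383 mL/min = 6.38333e-06 m^3/s
dP = 263.351 Pa = 263.351 / 133.322 mmHg = 1.975 mmHg


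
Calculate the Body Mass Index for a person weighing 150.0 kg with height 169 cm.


BMI = weight / height^2
height = 169 cm = 1.69 m
BMI = 150.0 / 1.69^2
BMI = 52.52 kg/m^2


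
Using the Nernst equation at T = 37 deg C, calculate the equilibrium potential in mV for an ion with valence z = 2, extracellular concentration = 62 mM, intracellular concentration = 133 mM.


E = (RT/(zF)) * ln(C_out/C_in)
T = 37 + 273.15 = 310.15 K
E = (8.314 * 310.15 / (2 * 96485)) * ln(62/133)
E = -10.2 mV


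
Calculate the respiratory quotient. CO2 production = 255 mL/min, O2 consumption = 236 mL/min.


RQ = VCO2 / VO2
RQ = 255 / 236
RQ = 1.081


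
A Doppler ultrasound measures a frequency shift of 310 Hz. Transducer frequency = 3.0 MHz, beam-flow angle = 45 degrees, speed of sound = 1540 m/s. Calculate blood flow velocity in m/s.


v = fd * c / (2 * f0 * cos(theta))
v = 310 * 1540 / (2 * 3.0000e+06 * cos(45))
v = 0.1125 m/s


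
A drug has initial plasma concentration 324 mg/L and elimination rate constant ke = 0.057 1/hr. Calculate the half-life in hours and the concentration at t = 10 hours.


t_half = ln(2) / ke = 0.693147 / 0.057 = 12.16 hr
C(t) = C0 * exp(-ke*t) = 324 * exp(-0.057*10)
C(10) = 183.2 mg/L


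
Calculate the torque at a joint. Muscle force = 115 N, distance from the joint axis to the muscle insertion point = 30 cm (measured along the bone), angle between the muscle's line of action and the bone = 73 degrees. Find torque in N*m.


Torque = F * d * sin(theta)   (moment arm = d*sin(theta))
d = 30 cm = 0.3 m
Torque = 115 * 0.3 * sin(73)
Torque = 32.99 N*m


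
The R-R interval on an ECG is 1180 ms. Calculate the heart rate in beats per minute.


HR = 60 / RR_interval(s)
RR = 1180 ms = 1.18 s
HR = 60 / 1.18 = 50.85 bpm


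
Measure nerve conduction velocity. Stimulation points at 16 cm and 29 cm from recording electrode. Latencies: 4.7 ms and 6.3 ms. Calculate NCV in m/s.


Distance = (29 - 16) / 100 = 0.13 m
dt = (6.3 - 4.7) / 1000 = 0.0016 s
NCV = dist / dt = 81.25 m/s


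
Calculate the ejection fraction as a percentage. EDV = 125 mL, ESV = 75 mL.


SV = EDV - ESV = 125 - 75 = 50 mL
EF = SV/EDV * 100 = 50/125 * 100
EF = 40%


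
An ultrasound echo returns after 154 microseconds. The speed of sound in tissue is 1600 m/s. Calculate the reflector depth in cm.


depth = c * t / 2
t = 154 us = 1.5400e-04 s
depth = 1600 * 1.5400e-04 / 2
depth = 0.1232 m = 12.32 cm


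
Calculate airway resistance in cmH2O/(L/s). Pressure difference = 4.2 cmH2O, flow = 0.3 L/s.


R = dP / flow
R = 4.2 / 0.3
R = 14 cmH2O/(L/s)


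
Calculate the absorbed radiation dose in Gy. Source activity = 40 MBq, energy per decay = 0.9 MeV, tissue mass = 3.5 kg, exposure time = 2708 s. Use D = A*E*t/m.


A = 40 MBq = 4.0000e+07 Bq
E = 0.9 MeV = 1.4418e-13 J
D = A*E*t/m = 4.0000e+07*1.4418e-13*2708/3.5
D = 0.004462 Gy


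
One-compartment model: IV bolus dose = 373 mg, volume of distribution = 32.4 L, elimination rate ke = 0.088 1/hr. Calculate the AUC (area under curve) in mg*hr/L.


C0 = Dose/Vd = 373/32.4 = 11.5123 mg/L
AUC = C0/ke = 11.5123/0.088
AUC = 130.8 mg*hr/L


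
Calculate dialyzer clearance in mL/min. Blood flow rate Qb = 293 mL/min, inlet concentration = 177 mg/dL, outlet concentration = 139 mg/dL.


K = Qb * (Cb_in - Cb_out) / Cb_in
K = 293 * (177 - 139) / 177
K = 62.9 mL/min


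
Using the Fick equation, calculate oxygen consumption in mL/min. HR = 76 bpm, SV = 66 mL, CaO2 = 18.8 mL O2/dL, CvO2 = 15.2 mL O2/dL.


CO = HR*SV = 76*66/1000 = 5.016 L/min
a-v O2 diff = 18.8 - 15.2 = 3.6 mL/dL
VO2 = CO * (CaO2-CvO2) * 10 dL/L
VO2 = 5.016 * 3.6 * 10
VO2 = 180.6 mL/min


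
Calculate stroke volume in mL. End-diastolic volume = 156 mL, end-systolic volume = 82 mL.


SV = EDV - ESV
SV = 156 - 82
SV = 74 mL


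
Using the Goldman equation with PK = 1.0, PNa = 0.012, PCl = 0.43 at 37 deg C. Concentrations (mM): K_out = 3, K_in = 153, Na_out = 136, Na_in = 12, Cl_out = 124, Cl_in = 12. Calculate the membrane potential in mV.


Vm = (RT/F)*ln((PK*Ko + PNa*Nao + PCl*Cli)/(PK*Ki + PNa*Nai + PCl*Clo))
Numer = 9.792, Denom = 206.464
Vm = -81.47 mV


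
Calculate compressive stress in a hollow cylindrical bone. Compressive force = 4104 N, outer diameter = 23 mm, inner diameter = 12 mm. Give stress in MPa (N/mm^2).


A = pi*(r_o^2 - r_i^2)
r_o = 11.5 mm, r_i = 6 mm
A = 302.378 mm^2
sigma = F/A = 4104 / 302.378
sigma = 13.57 MPa


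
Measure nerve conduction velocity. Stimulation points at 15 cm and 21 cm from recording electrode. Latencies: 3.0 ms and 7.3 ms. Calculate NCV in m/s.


Distance = (21 - 15) / 100 = 0.06 m
dt = (7.3 - 3.0) / 1000 = 0.0043 s
NCV = dist / dt = 13.95 m/s


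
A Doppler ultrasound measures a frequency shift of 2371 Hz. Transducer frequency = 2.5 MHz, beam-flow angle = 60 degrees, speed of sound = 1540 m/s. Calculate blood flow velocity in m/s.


v = fd * c / (2 * f0 * cos(theta))
v = 2371 * 1540 / (2 * 2.5000e+06 * cos(60))
v = 1.461 m/s


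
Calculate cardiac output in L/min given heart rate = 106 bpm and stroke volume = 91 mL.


CO = HR * SV
CO = 106 * 91 / 1000
CO = 9.646 L/min


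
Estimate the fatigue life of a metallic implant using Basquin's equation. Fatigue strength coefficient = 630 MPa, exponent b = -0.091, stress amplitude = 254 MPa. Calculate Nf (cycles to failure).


sigma_a = sigma_f' * (2Nf)^b
2Nf = (sigma_a/sigma_f')^(1/b)
2Nf = (254/630)^(1/-0.091)
2Nf = 21639.136
Nf = 1.082e+04


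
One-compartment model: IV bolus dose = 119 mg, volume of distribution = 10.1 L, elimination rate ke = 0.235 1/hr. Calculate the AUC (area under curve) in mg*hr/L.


C0 = Dose/Vd = 119/10.1 = 11.7822 mg/L
AUC = C0/ke = 11.7822/0.235
AUC = 50.14 mg*hr/L


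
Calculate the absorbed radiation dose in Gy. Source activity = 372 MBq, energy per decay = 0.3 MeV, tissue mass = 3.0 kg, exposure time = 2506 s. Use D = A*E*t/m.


A = 372 MBq = 3.7200e+08 Bq
E = 0.3 MeV = 4.806e-14 J
D = A*E*t/m = 3.7200e+08*4.806e-14*2506/3.0
D = 0.01493 Gy


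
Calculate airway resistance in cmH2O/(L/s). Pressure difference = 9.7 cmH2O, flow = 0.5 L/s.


R = dP / flow
R = 9.7 / 0.5
R = 19.4 cmH2O/(L/s)


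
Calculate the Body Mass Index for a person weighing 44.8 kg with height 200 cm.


BMI = weight / height^2
height = 200 cm = 2 m
BMI = 44.8 / 2^2
BMI = 11.2 kg/m^2


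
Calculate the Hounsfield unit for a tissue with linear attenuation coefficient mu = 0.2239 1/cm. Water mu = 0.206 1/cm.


HU = ((mu_tissue - mu_water) / mu_water) * 1000
HU = ((0.2239 - 0.206) / 0.206) * 1000
HU = 86.89


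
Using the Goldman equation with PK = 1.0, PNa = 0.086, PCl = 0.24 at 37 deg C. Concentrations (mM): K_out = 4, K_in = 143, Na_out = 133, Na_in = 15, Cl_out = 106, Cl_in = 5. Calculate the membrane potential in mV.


Vm = (RT/F)*ln((PK*Ko + PNa*Nao + PCl*Cli)/(PK*Ki + PNa*Nai + PCl*Clo))
Numer = 16.638, Denom = 169.73
Vm = -62.07 mV


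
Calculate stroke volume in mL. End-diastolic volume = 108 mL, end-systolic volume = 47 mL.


SV = EDV - ESV
SV = 108 - 47
SV = 61 mL


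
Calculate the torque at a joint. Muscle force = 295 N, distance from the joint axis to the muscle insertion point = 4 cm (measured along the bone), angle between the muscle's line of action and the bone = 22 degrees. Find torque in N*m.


Torque = F * d * sin(theta)   (moment arm = d*sin(theta))
d = 4 cm = 0.04 m
Torque = 295 * 0.04 * sin(22)
Torque = 4.42 N*m


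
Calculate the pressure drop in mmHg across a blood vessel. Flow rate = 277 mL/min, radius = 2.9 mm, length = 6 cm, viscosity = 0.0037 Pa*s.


dP = 8*mu*L*Q / (pi*r^4)
Q = 277 mL/min = 4.61667e-06 m^3/s
dP = 36.9003 Pa = 36.9003 / 133.322 mmHg = 0.2768 mmHg


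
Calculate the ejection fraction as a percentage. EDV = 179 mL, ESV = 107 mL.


SV = EDV - ESV = 179 - 107 = 72 mL
EF = SV/EDV * 100 = 72/179 * 100
EF = 40.22%


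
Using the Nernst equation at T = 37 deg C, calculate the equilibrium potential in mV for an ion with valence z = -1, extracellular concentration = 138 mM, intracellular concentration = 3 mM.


E = (RT/(zF)) * ln(C_out/C_in)
T = 37 + 273.15 = 310.15 K
E = (8.314 * 310.15 / (-1 * 96485)) * ln(138/3)
E = -102.3 mV


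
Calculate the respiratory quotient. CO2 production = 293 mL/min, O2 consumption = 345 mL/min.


RQ = VCO2 / VO2
RQ = 293 / 345
RQ = 0.8493


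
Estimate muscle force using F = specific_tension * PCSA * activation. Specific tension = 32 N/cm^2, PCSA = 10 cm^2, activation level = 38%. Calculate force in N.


F = sigma * PCSA * activation
F = 32 * 10 * 0.38
F = 121.6 N


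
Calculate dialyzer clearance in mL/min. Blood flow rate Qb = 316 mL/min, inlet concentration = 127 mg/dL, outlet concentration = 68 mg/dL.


K = Qb * (Cb_in - Cb_out) / Cb_in
K = 316 * (127 - 68) / 127
K = 146.8 mL/min


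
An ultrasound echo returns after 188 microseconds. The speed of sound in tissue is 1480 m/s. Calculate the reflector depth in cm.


depth = c * t / 2
t = 188 us = 1.8800e-04 s
depth = 1480 * 1.8800e-04 / 2
depth = 0.13912 m = 13.912 cm


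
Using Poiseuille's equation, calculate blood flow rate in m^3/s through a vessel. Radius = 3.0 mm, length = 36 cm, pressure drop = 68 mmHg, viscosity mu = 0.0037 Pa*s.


Q = pi*r^4*dP / (8*mu*L)
r = 0.003 m, L = 0.36 m
dP = 68 mmHg = 9065.896 Pa
Q = 2.1650e-04 m^3/s


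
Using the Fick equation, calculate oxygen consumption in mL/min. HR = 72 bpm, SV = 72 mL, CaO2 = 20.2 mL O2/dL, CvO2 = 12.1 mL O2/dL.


CO = HR*SV = 72*72/1000 = 5.184 L/min
a-v O2 diff = 20.2 - 12.1 = 8.1 mL/dL
VO2 = CO * (CaO2-CvO2) * 10 dL/L
VO2 = 5.184 * 8.1 * 10
VO2 = 419.9 mL/min


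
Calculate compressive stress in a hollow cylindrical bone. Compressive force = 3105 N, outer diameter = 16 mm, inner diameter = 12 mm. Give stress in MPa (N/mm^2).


A = pi*(r_o^2 - r_i^2)
r_o = 8 mm, r_i = 6 mm
A = 87.9646 mm^2
sigma = F/A = 3105 / 87.9646
sigma = 35.3 MPa


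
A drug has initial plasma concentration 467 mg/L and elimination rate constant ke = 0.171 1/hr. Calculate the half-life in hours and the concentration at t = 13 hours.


t_half = ln(2) / ke = 0.693147 / 0.171 = 4.053 hr
C(t) = C0 * exp(-ke*t) = 467 * exp(-0.171*13)
C(13) = 50.57 mg/L


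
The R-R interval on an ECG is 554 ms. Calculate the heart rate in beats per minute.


HR = 60 / RR_interval(s)
RR = 554 ms = 0.554 s
HR = 60 / 0.554 = 108.3 bpm


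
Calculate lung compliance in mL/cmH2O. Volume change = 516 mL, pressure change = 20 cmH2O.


C = dV / dP
C = 516 / 20
C = 25.8 mL/cmH2O


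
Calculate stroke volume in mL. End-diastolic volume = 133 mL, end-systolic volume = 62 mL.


SV = EDV - ESV
SV = 133 - 62
SV = 71 mL


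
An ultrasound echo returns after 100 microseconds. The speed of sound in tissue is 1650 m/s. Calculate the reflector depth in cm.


depth = c * t / 2
t = 100 us = 1.0000e-04 s
depth = 1650 * 1.0000e-04 / 2
depth = 0.0825 m = 8.25 cm


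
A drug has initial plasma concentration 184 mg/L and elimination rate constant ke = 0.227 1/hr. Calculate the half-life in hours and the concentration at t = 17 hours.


t_half = ln(2) / ke = 0.693147 / 0.227 = 3.054 hr
C(t) = C0 * exp(-ke*t) = 184 * exp(-0.227*17)
C(17) = 3.88 mg/L


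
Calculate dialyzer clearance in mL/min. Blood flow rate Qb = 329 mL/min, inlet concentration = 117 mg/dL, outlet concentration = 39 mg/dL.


K = Qb * (Cb_in - Cb_out) / Cb_in
K = 329 * (117 - 39) / 117
K = 219.3 mL/min


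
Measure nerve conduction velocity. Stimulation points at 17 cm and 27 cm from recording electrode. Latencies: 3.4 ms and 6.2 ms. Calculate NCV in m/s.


Distance = (27 - 17) / 100 = 0.1 m
dt = (6.2 - 3.4) / 1000 = 0.0028 s
NCV = dist / dt = 35.71 m/s


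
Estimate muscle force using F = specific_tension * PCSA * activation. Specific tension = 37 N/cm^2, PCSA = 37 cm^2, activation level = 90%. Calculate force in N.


F = sigma * PCSA * activation
F = 37 * 37 * 0.9
F = 1232 N


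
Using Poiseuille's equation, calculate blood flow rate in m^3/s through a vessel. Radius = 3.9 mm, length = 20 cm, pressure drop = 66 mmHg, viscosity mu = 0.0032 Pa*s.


Q = pi*r^4*dP / (8*mu*L)
r = 0.0039 m, L = 0.2 m
dP = 66 mmHg = 8799.252 Pa
Q = 0.001249 m^3/s


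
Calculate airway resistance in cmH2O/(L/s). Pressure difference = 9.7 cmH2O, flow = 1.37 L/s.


R = dP / flow
R = 9.7 / 1.37
R = 7.08 cmH2O/(L/s)


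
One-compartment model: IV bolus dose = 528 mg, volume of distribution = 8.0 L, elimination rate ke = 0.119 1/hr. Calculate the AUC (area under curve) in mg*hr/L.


C0 = Dose/Vd = 528/8.0 = 66 mg/L
AUC = C0/ke = 66/0.119
AUC = 554.6 mg*hr/L


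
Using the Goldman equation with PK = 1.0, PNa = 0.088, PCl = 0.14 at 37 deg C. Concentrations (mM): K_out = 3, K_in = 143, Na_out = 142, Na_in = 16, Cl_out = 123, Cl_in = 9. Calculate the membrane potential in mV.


Vm = (RT/F)*ln((PK*Ko + PNa*Nao + PCl*Cli)/(PK*Ki + PNa*Nai + PCl*Clo))
Numer = 16.756, Denom = 161.628
Vm = -60.57 mV


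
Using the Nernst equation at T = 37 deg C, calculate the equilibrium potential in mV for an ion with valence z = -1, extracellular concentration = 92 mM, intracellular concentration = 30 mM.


E = (RT/(zF)) * ln(C_out/C_in)
T = 37 + 273.15 = 310.15 K
E = (8.314 * 310.15 / (-1 * 96485)) * ln(92/30)
E = -29.95 mV


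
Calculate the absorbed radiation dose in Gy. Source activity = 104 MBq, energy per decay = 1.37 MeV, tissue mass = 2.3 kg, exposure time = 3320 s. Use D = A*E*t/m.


A = 104 MBq = 1.0400e+08 Bq
E = 1.37 MeV = 2.19474e-13 J
D = A*E*t/m = 1.0400e+08*2.19474e-13*3320/2.3
D = 0.03295 Gy


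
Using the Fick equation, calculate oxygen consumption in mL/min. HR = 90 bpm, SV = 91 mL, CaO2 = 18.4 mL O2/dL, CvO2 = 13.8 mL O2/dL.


CO = HR*SV = 90*91/1000 = 8.19 L/min
a-v O2 diff = 18.4 - 13.8 = 4.6 mL/dL
VO2 = CO * (CaO2-CvO2) * 10 dL/L
VO2 = 8.19 * 4.6 * 10
VO2 = 376.7 mL/min


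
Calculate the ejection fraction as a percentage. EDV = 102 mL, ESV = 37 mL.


SV = EDV - ESV = 102 - 37 = 65 mL
EF = SV/EDV * 100 = 65/102 * 100
EF = 63.73%


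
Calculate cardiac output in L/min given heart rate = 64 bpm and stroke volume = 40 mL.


CO = HR * SV
CO = 64 * 40 / 1000
CO = 2.56 L/min


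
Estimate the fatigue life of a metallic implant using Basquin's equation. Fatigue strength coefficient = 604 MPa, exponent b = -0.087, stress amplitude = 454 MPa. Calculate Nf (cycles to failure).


sigma_a = sigma_f' * (2Nf)^b
2Nf = (sigma_a/sigma_f')^(1/b)
2Nf = (454/604)^(1/-0.087)
2Nf = 26.611537
Nf = 13.31


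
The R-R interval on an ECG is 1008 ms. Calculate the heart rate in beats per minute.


HR = 60 / RR_interval(s)
RR = 1008 ms = 1.008 s
HR = 60 / 1.008 = 59.52 bpm


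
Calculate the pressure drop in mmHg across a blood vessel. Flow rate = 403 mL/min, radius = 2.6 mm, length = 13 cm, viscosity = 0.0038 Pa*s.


dP = 8*mu*L*Q / (pi*r^4)
Q = 403 mL/min = 6.71667e-06 m^3/s
dP = 184.896 Pa = 184.896 / 133.322 mmHg = 1.387 mmHg


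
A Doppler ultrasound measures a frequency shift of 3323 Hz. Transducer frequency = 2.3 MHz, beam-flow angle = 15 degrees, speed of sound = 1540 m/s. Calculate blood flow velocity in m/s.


v = fd * c / (2 * f0 * cos(theta))
v = 3323 * 1540 / (2 * 2.3000e+06 * cos(15))
v = 1.152 m/s


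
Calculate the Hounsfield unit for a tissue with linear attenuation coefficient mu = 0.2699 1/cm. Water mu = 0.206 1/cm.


HU = ((mu_tissue - mu_water) / mu_water) * 1000
HU = ((0.2699 - 0.206) / 0.206) * 1000
HU = 310.2


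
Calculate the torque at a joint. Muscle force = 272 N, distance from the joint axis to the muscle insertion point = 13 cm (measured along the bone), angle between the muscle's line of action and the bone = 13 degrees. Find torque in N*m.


Torque = F * d * sin(theta)   (moment arm = d*sin(theta))
d = 13 cm = 0.13 m
Torque = 272 * 0.13 * sin(13)
Torque = 7.954 N*m


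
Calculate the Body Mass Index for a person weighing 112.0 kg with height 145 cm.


BMI = weight / height^2
height = 145 cm = 1.45 m
BMI = 112.0 / 1.45^2
BMI = 53.27 kg/m^2


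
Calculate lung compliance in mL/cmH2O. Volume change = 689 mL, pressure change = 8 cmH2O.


C = dV / dP
C = 689 / 8
C = 86.12 mL/cmH2O


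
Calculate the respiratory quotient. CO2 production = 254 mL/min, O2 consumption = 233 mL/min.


RQ = VCO2 / VO2
RQ = 254 / 233
RQ = 1.09


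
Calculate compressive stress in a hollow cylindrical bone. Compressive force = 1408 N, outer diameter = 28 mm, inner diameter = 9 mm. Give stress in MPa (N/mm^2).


A = pi*(r_o^2 - r_i^2)
r_o = 14 mm, r_i = 4.5 mm
A = 552.135 mm^2
sigma = F/A = 1408 / 552.135
sigma = 2.55 MPa


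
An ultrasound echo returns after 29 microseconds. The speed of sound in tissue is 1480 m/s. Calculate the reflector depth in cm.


depth = c * t / 2
t = 29 us = 2.9000e-05 s
depth = 1480 * 2.9000e-05 / 2
depth = 0.02146 m = 2.146 cm


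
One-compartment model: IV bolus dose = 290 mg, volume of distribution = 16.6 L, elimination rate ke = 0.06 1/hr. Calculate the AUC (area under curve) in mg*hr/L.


C0 = Dose/Vd = 290/16.6 = 17.4699 mg/L
AUC = C0/ke = 17.4699/0.06
AUC = 291.2 mg*hr/L


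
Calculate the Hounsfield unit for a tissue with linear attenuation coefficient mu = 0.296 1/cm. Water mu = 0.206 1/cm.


HU = ((mu_tissue - mu_water) / mu_water) * 1000
HU = ((0.296 - 0.206) / 0.206) * 1000
HU = 436.9


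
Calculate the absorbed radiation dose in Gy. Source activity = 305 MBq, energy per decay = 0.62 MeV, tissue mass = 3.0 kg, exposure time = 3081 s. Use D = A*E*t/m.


A = 305 MBq = 3.0500e+08 Bq
E = 0.62 MeV = 9.9324e-14 J
D = A*E*t/m = 3.0500e+08*9.9324e-14*3081/3.0
D = 0.03111 Gy


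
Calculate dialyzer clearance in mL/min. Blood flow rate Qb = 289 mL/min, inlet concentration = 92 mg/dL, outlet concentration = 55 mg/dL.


K = Qb * (Cb_in - Cb_out) / Cb_in
K = 289 * (92 - 55) / 92
K = 116.2 mL/min


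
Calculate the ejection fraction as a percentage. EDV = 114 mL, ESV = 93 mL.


SV = EDV - ESV = 114 - 93 = 21 mL
EF = SV/EDV * 100 = 21/114 * 100
EF = 18.42%


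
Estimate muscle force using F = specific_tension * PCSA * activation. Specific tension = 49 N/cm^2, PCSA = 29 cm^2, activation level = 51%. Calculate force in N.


F = sigma * PCSA * activation
F = 49 * 29 * 0.51
F = 724.7 N


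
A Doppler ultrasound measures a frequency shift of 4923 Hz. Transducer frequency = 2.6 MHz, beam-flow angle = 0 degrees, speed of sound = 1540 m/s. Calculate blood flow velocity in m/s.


v = fd * c / (2 * f0 * cos(theta))
v = 4923 * 1540 / (2 * 2.6000e+06 * cos(0))
v = 1.458 m/s


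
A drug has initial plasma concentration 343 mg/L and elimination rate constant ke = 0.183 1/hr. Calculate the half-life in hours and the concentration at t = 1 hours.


t_half = ln(2) / ke = 0.693147 / 0.183 = 3.788 hr
C(t) = C0 * exp(-ke*t) = 343 * exp(-0.183*1)
C(1) = 285.6 mg/L


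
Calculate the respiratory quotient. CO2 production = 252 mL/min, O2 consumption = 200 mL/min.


RQ = VCO2 / VO2
RQ = 252 / 200
RQ = 1.26


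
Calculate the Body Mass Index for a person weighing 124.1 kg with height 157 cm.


BMI = weight / height^2
height = 157 cm = 1.57 m
BMI = 124.1 / 1.57^2
BMI = 50.35 kg/m^2


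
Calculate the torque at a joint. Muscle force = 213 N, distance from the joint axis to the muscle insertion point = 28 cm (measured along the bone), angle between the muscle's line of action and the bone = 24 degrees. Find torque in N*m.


Torque = F * d * sin(theta)   (moment arm = d*sin(theta))
d = 28 cm = 0.28 m
Torque = 213 * 0.28 * sin(24)
Torque = 24.26 N*m


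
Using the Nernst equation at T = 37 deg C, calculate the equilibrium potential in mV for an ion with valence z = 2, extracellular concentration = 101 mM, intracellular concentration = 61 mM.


E = (RT/(zF)) * ln(C_out/C_in)
T = 37 + 273.15 = 310.15 K
E = (8.314 * 310.15 / (2 * 96485)) * ln(101/61)
E = 6.738 mV


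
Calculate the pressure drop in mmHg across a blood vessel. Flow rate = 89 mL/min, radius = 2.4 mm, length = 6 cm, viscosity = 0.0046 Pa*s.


dP = 8*mu*L*Q / (pi*r^4)
Q = 89 mL/min = 1.48333e-06 m^3/s
dP = 31.4226 Pa = 31.4226 / 133.322 mmHg = 0.2357 mmHg


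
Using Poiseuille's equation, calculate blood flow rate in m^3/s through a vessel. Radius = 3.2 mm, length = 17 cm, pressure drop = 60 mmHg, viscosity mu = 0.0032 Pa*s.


Q = pi*r^4*dP / (8*mu*L)
r = 0.0032 m, L = 0.17 m
dP = 60 mmHg = 7999.32 Pa
Q = 6.0550e-04 m^3/s


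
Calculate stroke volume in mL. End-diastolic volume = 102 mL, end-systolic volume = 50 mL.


SV = EDV - ESV
SV = 102 - 50
SV = 52 mL


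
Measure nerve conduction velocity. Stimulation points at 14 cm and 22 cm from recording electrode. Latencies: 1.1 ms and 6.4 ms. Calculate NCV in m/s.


Distance = (22 - 14) / 100 = 0.08 m
dt = (6.4 - 1.1) / 1000 = 0.0053 s
NCV = dist / dt = 15.09 m/s


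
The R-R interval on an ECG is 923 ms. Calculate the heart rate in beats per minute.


HR = 60 / RR_interval(s)
RR = 923 ms = 0.923 s
HR = 60 / 0.923 = 65.01 bpm


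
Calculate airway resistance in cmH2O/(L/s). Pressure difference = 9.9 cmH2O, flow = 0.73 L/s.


R = dP / flow
R = 9.9 / 0.73
R = 13.56 cmH2O/(L/s)


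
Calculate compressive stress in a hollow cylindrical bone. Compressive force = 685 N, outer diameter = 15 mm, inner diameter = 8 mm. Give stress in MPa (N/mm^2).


A = pi*(r_o^2 - r_i^2)
r_o = 7.5 mm, r_i = 4 mm
A = 126.449 mm^2
sigma = F/A = 685 / 126.449
sigma = 5.417 MPa


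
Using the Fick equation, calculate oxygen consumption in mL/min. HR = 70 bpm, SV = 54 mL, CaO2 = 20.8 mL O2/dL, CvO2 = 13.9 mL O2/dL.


CO = HR*SV = 70*54/1000 = 3.78 L/min
a-v O2 diff = 20.8 - 13.9 = 6.9 mL/dL
VO2 = CO * (CaO2-CvO2) * 10 dL/L
VO2 = 3.78 * 6.9 * 10
VO2 = 260.8 mL/min


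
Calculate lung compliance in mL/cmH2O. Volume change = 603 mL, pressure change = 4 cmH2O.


C = dV / dP
C = 603 / 4
C = 150.8 mL/cmH2O


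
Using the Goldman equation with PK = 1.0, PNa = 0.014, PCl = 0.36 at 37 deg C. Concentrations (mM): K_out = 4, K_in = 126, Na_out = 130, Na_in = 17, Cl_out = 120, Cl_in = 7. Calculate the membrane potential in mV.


Vm = (RT/F)*ln((PK*Ko + PNa*Nao + PCl*Cli)/(PK*Ki + PNa*Nai + PCl*Clo))
Numer = 8.34, Denom = 169.438
Vm = -80.48 mV


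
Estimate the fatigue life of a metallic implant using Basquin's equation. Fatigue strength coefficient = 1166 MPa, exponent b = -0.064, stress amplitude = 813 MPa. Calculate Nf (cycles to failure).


sigma_a = sigma_f' * (2Nf)^b
2Nf = (sigma_a/sigma_f')^(1/b)
2Nf = (813/1166)^(1/-0.064)
2Nf = 279.89818
Nf = 139.9


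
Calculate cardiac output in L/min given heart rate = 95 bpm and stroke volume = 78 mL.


CO = HR * SV
CO = 95 * 78 / 1000
CO = 7.41 L/min


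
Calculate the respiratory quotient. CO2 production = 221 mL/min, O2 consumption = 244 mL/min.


RQ = VCO2 / VO2
RQ = 221 / 244
RQ = 0.9057


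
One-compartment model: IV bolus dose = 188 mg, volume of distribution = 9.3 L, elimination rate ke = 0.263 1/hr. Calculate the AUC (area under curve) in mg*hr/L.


C0 = Dose/Vd = 188/9.3 = 20.2151 mg/L
AUC = C0/ke = 20.2151/0.263
AUC = 76.86 mg*hr/L


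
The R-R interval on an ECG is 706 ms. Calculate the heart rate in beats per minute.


HR = 60 / RR_interval(s)
RR = 706 ms = 0.706 s
HR = 60 / 0.706 = 84.99 bpm


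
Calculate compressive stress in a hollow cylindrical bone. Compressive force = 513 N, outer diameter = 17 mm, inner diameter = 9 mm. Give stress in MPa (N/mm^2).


A = pi*(r_o^2 - r_i^2)
r_o = 8.5 mm, r_i = 4.5 mm
A = 163.363 mm^2
sigma = F/A = 513 / 163.363
sigma = 3.14 MPa


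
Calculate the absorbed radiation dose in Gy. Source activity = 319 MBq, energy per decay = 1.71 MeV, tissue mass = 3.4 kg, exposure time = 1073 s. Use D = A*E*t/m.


A = 319 MBq = 3.1900e+08 Bq
E = 1.71 MeV = 2.73942e-13 J
D = A*E*t/m = 3.1900e+08*2.73942e-13*1073/3.4
D = 0.02758 Gy


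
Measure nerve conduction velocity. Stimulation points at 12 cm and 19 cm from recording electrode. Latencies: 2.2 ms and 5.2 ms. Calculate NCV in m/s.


Distance = (19 - 12) / 100 = 0.07 m
dt = (5.2 - 2.2) / 1000 = 0.003 s
NCV = dist / dt = 23.33 m/s


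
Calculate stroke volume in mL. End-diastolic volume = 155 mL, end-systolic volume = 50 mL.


SV = EDV - ESV
SV = 155 - 50
SV = 105 mL


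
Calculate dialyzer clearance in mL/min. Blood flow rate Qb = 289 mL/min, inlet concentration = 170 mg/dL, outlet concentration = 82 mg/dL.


K = Qb * (Cb_in - Cb_out) / Cb_in
K = 289 * (170 - 82) / 170
K = 149.6 mL/min


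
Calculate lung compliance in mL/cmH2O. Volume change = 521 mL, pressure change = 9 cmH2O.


C = dV / dP
C = 521 / 9
C = 57.89 mL/cmH2O


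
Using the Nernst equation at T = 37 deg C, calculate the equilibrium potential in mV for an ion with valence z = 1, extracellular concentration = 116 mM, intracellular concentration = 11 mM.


E = (RT/(zF)) * ln(C_out/C_in)
T = 37 + 273.15 = 310.15 K
E = (8.314 * 310.15 / (1 * 96485)) * ln(116/11)
E = 62.96 mV


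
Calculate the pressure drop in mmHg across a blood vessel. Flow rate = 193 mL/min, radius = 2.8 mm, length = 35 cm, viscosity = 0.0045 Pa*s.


dP = 8*mu*L*Q / (pi*r^4)
Q = 193 mL/min = 3.21667e-06 m^3/s
dP = 209.892 Pa = 209.892 / 133.322 mmHg = 1.574 mmHg


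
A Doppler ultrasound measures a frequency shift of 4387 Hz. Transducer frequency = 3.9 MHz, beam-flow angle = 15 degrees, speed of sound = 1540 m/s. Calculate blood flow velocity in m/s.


v = fd * c / (2 * f0 * cos(theta))
v = 4387 * 1540 / (2 * 3.9000e+06 * cos(15))
v = 0.8967 m/s


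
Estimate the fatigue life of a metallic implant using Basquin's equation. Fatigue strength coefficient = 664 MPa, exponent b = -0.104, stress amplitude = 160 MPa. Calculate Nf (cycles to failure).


sigma_a = sigma_f' * (2Nf)^b
2Nf = (sigma_a/sigma_f')^(1/b)
2Nf = (160/664)^(1/-0.104)
2Nf = 876536.81
Nf = 4.383e+05


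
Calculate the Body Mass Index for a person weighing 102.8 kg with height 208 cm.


BMI = weight / height^2
height = 208 cm = 2.08 m
BMI = 102.8 / 2.08^2
BMI = 23.76 kg/m^2


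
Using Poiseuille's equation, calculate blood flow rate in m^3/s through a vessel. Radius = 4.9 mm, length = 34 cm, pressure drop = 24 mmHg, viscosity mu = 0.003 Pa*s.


Q = pi*r^4*dP / (8*mu*L)
r = 0.0049 m, L = 0.34 m
dP = 24 mmHg = 3199.728 Pa
Q = 7.1016e-04 m^3/s


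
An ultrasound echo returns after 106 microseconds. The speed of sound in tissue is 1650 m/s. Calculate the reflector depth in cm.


depth = c * t / 2
t = 106 us = 1.0600e-04 s
depth = 1650 * 1.0600e-04 / 2
depth = 0.08745 m = 8.745 cm


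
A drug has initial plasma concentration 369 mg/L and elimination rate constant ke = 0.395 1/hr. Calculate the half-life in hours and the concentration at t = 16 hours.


t_half = ln(2) / ke = 0.693147 / 0.395 = 1.755 hr
C(t) = C0 * exp(-ke*t) = 369 * exp(-0.395*16)
C(16) = 0.6642 mg/L


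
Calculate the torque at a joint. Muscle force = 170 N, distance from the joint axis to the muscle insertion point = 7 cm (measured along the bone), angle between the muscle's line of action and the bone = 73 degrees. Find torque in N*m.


Torque = F * d * sin(theta)   (moment arm = d*sin(theta))
d = 7 cm = 0.07 m
Torque = 170 * 0.07 * sin(73)
Torque = 11.38 N*m


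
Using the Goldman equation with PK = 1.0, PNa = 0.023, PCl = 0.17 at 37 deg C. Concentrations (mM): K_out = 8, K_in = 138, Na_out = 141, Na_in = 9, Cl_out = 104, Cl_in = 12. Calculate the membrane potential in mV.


Vm = (RT/F)*ln((PK*Ko + PNa*Nao + PCl*Cli)/(PK*Ki + PNa*Nai + PCl*Clo))
Numer = 13.283, Denom = 155.887
Vm = -65.81 mV


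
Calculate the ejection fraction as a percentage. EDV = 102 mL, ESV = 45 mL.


SV = EDV - ESV = 102 - 45 = 57 mL
EF = SV/EDV * 100 = 57/102 * 100
EF = 55.88%


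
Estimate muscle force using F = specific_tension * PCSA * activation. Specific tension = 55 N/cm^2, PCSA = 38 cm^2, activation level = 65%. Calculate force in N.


F = sigma * PCSA * activation
F = 55 * 38 * 0.65
F = 1358 N


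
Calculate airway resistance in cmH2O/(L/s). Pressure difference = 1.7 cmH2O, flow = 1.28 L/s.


R = dP / flow
R = 1.7 / 1.28
R = 1.328 cmH2O/(L/s)


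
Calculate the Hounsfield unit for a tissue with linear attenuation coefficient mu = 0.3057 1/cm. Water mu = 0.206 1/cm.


HU = ((mu_tissue - mu_water) / mu_water) * 1000
HU = ((0.3057 - 0.206) / 0.206) * 1000
HU = 484


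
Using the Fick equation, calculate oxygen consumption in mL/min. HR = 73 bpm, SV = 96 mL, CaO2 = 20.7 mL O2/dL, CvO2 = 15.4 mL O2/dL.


CO = HR*SV = 73*96/1000 = 7.008 L/min
a-v O2 diff = 20.7 - 15.4 = 5.3 mL/dL
VO2 = CO * (CaO2-CvO2) * 10 dL/L
VO2 = 7.008 * 5.3 * 10
VO2 = 371.4 mL/min


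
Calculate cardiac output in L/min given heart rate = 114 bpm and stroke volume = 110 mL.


CO = HR * SV
CO = 114 * 110 / 1000
CO = 12.54 L/min


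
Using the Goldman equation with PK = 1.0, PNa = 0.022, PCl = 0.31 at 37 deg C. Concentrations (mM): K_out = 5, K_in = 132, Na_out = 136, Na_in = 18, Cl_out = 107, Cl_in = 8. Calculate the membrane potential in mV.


Vm = (RT/F)*ln((PK*Ko + PNa*Nao + PCl*Cli)/(PK*Ki + PNa*Nai + PCl*Clo))
Numer = 10.472, Denom = 165.566
Vm = -73.78 mV


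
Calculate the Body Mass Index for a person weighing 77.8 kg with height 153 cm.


BMI = weight / height^2
height = 153 cm = 1.53 m
BMI = 77.8 / 1.53^2
BMI = 33.24 kg/m^2


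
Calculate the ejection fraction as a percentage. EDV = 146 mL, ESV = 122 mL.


SV = EDV - ESV = 146 - 122 = 24 mL
EF = SV/EDV * 100 = 24/146 * 100
EF = 16.44%


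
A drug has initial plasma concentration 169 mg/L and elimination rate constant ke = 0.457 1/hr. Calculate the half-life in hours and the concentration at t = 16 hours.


t_half = ln(2) / ke = 0.693147 / 0.457 = 1.517 hr
C(t) = C0 * exp(-ke*t) = 169 * exp(-0.457*16)
C(16) = 0.1128 mg/L


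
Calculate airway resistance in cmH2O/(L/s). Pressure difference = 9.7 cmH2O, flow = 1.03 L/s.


R = dP / flow
R = 9.7 / 1.03
R = 9.417 cmH2O/(L/s)


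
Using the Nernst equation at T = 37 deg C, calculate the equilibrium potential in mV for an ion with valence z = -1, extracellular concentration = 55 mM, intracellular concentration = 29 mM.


E = (RT/(zF)) * ln(C_out/C_in)
T = 37 + 273.15 = 310.15 K
E = (8.314 * 310.15 / (-1 * 96485)) * ln(55/29)
E = -17.11 mV


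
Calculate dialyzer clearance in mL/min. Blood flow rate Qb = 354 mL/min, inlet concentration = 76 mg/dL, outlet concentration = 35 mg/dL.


K = Qb * (Cb_in - Cb_out) / Cb_in
K = 354 * (76 - 35) / 76
K = 191 mL/min


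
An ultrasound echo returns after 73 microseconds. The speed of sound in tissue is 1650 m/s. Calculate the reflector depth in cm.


depth = c * t / 2
t = 73 us = 7.3000e-05 s
depth = 1650 * 7.3000e-05 / 2
depth = 0.060225 m = 6.0225 cm


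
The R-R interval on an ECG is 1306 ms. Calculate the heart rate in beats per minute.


HR = 60 / RR_interval(s)
RR = 1306 ms = 1.306 s
HR = 60 / 1.306 = 45.94 bpm


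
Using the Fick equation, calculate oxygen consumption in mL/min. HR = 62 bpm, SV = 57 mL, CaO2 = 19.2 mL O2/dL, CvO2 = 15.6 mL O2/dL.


CO = HR*SV = 62*57/1000 = 3.534 L/min
a-v O2 diff = 19.2 - 15.6 = 3.6 mL/dL
VO2 = CO * (CaO2-CvO2) * 10 dL/L
VO2 = 3.534 * 3.6 * 10
VO2 = 127.2 mL/min


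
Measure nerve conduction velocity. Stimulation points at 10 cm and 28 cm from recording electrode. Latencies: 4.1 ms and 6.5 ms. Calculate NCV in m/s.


Distance = (28 - 10) / 100 = 0.18 m
dt = (6.5 - 4.1) / 1000 = 0.0024 s
NCV = dist / dt = 75 m/s


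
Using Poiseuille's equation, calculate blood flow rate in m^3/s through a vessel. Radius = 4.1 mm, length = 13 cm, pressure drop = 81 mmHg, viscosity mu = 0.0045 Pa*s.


Q = pi*r^4*dP / (8*mu*L)
r = 0.0041 m, L = 0.13 m
dP = 81 mmHg = 10799.082 Pa
Q = 0.002048 m^3/s


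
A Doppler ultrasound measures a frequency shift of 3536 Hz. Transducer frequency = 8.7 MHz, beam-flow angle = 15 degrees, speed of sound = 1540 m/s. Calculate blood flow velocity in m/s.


v = fd * c / (2 * f0 * cos(theta))
v = 3536 * 1540 / (2 * 8.7000e+06 * cos(15))
v = 0.324 m/s


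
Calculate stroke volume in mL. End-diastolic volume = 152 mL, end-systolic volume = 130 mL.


SV = EDV - ESV
SV = 152 - 130
SV = 22 mL


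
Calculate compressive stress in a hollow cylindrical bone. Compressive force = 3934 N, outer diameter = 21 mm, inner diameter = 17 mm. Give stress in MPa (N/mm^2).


A = pi*(r_o^2 - r_i^2)
r_o = 10.5 mm, r_i = 8.5 mm
A = 119.381 mm^2
sigma = F/A = 3934 / 119.381
sigma = 32.95 MPa


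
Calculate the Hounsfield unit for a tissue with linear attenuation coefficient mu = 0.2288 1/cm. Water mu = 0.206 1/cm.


HU = ((mu_tissue - mu_water) / mu_water) * 1000
HU = ((0.2288 - 0.206) / 0.206) * 1000
HU = 110.7


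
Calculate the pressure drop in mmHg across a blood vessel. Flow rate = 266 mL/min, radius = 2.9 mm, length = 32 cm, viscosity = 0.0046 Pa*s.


dP = 8*mu*L*Q / (pi*r^4)
Q = 266 mL/min = 4.43333e-06 m^3/s
dP = 234.956 Pa = 234.956 / 133.322 mmHg = 1.762 mmHg


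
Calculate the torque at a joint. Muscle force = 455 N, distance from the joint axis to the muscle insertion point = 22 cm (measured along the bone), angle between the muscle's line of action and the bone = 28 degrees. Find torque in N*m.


Torque = F * d * sin(theta)   (moment arm = d*sin(theta))
d = 22 cm = 0.22 m
Torque = 455 * 0.22 * sin(28)
Torque = 46.99 N*m


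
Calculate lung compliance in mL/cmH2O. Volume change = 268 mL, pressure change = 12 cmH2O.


C = dV / dP
C = 268 / 12
C = 22.33 mL/cmH2O


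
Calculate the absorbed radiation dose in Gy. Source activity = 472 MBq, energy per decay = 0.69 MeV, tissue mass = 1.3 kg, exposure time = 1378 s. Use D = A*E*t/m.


A = 472 MBq = 4.7200e+08 Bq
E = 0.69 MeV = 1.10538e-13 J
D = A*E*t/m = 4.7200e+08*1.10538e-13*1378/1.3
D = 0.0553 Gy


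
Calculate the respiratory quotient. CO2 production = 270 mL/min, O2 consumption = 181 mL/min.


RQ = VCO2 / VO2
RQ = 270 / 181
RQ = 1.492


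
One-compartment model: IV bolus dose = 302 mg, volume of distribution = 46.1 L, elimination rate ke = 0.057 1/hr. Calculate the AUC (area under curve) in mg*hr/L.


C0 = Dose/Vd = 302/46.1 = 6.55098 mg/L
AUC = C0/ke = 6.55098/0.057
AUC = 114.9 mg*hr/L


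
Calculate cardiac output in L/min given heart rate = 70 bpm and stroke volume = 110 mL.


CO = HR * SV
CO = 70 * 110 / 1000
CO = 7.7 L/min


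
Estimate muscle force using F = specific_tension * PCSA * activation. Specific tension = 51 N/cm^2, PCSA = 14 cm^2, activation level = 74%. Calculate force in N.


F = sigma * PCSA * activation
F = 51 * 14 * 0.74
F = 528.4 N


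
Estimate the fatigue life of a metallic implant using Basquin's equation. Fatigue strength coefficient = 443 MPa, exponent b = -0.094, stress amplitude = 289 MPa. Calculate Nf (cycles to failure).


sigma_a = sigma_f' * (2Nf)^b
2Nf = (sigma_a/sigma_f')^(1/b)
2Nf = (289/443)^(1/-0.094)
2Nf = 94.073401
Nf = 47.04


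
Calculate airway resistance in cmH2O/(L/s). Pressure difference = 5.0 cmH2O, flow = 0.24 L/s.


R = dP / flow
R = 5.0 / 0.24
R = 20.83 cmH2O/(L/s)


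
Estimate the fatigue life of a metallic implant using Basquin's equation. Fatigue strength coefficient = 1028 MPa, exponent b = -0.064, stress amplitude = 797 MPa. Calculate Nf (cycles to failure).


sigma_a = sigma_f' * (2Nf)^b
2Nf = (sigma_a/sigma_f')^(1/b)
2Nf = (797/1028)^(1/-0.064)
2Nf = 53.346526
Nf = 26.67


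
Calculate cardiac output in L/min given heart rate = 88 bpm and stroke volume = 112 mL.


CO = HR * SV
CO = 88 * 112 / 1000
CO = 9.856 L/min


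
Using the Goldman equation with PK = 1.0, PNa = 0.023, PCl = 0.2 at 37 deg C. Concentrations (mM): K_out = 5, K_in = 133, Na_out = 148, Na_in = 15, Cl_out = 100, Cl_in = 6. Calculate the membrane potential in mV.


Vm = (RT/F)*ln((PK*Ko + PNa*Nao + PCl*Cli)/(PK*Ki + PNa*Nai + PCl*Clo))
Numer = 9.604, Denom = 153.345
Vm = -74.04 mV


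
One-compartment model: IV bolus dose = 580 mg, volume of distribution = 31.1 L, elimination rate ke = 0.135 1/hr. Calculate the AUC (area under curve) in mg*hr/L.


C0 = Dose/Vd = 580/31.1 = 18.6495 mg/L
AUC = C0/ke = 18.6495/0.135
AUC = 138.1 mg*hr/L


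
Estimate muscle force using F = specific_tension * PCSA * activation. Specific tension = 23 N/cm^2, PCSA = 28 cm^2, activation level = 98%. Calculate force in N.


F = sigma * PCSA * activation
F = 23 * 28 * 0.98
F = 631.1 N


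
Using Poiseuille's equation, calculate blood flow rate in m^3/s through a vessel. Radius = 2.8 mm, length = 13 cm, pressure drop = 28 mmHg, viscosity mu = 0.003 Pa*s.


Q = pi*r^4*dP / (8*mu*L)
r = 0.0028 m, L = 0.13 m
dP = 28 mmHg = 3733.016 Pa
Q = 2.3104e-04 m^3/s


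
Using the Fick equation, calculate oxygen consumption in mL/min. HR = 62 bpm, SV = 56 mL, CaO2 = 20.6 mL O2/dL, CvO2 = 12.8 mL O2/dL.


CO = HR*SV = 62*56/1000 = 3.472 L/min
a-v O2 diff = 20.6 - 12.8 = 7.8 mL/dL
VO2 = CO * (CaO2-CvO2) * 10 dL/L
VO2 = 3.472 * 7.8 * 10
VO2 = 270.8 mL/min


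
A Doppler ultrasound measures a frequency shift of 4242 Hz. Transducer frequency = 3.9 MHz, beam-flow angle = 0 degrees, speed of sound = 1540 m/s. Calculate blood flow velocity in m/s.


v = fd * c / (2 * f0 * cos(theta))
v = 4242 * 1540 / (2 * 3.9000e+06 * cos(0))
v = 0.8375 m/s


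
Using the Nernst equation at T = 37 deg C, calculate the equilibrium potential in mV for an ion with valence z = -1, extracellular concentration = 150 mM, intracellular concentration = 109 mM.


E = (RT/(zF)) * ln(C_out/C_in)
T = 37 + 273.15 = 310.15 K
E = (8.314 * 310.15 / (-1 * 96485)) * ln(150/109)
E = -8.533 mV


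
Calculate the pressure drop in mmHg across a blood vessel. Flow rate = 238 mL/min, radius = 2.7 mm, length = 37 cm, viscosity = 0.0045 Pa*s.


dP = 8*mu*L*Q / (pi*r^4)
Q = 238 mL/min = 3.96667e-06 m^3/s
dP = 316.465 Pa = 316.465 / 133.322 mmHg = 2.374 mmHg


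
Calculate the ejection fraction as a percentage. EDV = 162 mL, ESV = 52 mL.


SV = EDV - ESV = 162 - 52 = 110 mL
EF = SV/EDV * 100 = 110/162 * 100
EF = 67.9%


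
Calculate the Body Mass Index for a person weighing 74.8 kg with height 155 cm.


BMI = weight / height^2
height = 155 cm = 1.55 m
BMI = 74.8 / 1.55^2
BMI = 31.13 kg/m^2


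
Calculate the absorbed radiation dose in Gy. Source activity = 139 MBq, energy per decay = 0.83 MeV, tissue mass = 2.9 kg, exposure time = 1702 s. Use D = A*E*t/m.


A = 139 MBq = 1.3900e+08 Bq
E = 0.83 MeV = 1.32966e-13 J
D = A*E*t/m = 1.3900e+08*1.32966e-13*1702/2.9
D = 0.01085 Gy
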